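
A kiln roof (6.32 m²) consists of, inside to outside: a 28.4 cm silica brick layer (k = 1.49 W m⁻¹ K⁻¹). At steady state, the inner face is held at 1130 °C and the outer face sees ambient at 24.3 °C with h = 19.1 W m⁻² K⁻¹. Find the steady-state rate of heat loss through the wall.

Treat each layer as a resistance in series:
  R_silica brick = L/(kA) = 0.284/(1.49·6.32) = 0.03016 K/W
  R_conv,out = 1/(hA) = 1/(19.1·6.32) = 0.008284 K/W
ΣR = 0.03016 + 0.008284 = 0.03844 K/W
Q = ΔT/ΣR = (1130 °C − 24.3 °C)/0.03844 = 28800 W

Q = 28800 W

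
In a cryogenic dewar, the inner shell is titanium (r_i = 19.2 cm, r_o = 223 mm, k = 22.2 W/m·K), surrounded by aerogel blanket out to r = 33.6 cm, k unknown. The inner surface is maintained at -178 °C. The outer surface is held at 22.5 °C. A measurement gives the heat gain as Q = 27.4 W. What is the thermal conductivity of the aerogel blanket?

k = 0.0164 W/m·K

ΣR = ΔT/Q = |-178 − 22.5|/27.4 = 7.318 K/W
Known resistances:
  R_titanium = (1/0.192 − 1/0.223)/(4πk) = 0.7240/(4π·22.2) = 0.002595 K/W
R_aerogel blanket = ΣR − ΣR_known = 7.318 − 0.002595 = 7.315 K/W
(1/r₁−1/r₂)/(4πk) = 7.315 ⇒ k = 1.508/(4π·7.315) = 0.0164 W/m·K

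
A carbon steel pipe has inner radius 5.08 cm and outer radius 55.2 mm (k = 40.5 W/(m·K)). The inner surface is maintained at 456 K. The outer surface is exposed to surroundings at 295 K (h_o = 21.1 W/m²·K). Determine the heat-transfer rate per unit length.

Q' = 1180 W/m

Resistance network (inner→outer):
  R'_carbon steel = ln(0.0552/0.0508)/(2πk) = 0.08307/(2π·40.5) = 3.264×10^-4 m·K/W
  R'_conv,out = 1/(2πr h) = 1/(2π·0.0552·21.1) = 0.1366 m·K/W
ΣR = 3.264×10^-4 + 0.1366 = 0.1369 m·K/W
Q' = ΔT/ΣR = (456 K − 295 K)/0.1369 = 1180 W/m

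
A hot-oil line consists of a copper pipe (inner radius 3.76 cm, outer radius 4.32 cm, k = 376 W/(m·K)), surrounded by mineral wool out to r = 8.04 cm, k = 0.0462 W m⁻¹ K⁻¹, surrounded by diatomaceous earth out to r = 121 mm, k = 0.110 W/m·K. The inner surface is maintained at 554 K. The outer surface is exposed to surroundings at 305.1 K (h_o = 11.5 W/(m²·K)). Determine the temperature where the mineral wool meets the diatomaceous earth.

T = 366.8 K

Resistance network (inner→outer):
  R'_copper = ln(0.0432/0.0376)/(2πk) = 0.1388/(2π·376) = 5.877×10^-5 m·K/W
  R'_mineral wool = ln(0.0804/0.0432)/(2πk) = 0.6212/(2π·0.0462) = 2.140 m·K/W
  R'_diatomaceous earth = ln(0.121/0.0804)/(2πk) = 0.4088/(2π·0.110) = 0.5914 m·K/W
  R'_conv,out = 1/(2πr h) = 1/(2π·0.121·11.5) = 0.1144 m·K/W
ΣR = 5.877×10^-5 + 2.140 + 0.5914 + 0.1144 = 2.846 m·K/W
Q' = ΔT/ΣR = (554 K − 305.1 K)/2.846 = 87.46 W/m
From the inner boundary to the mineral wool/diatomaceous earth interface, ΣR_partial = 2.140 m·K/W.
T_interface = T_in − Q'·ΣR_partial = 554 K − (87.46)(2.140) = 366.8 K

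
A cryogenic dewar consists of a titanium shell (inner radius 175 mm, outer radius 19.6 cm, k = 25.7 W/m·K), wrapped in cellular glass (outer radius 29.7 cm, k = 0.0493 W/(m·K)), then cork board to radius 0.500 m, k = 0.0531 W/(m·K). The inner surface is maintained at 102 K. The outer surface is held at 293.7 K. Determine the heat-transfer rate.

Treat each layer as a resistance in series:
  R_titanium = (1/0.175 − 1/0.196)/(4πk) = 0.6122/(4π·25.7) = 0.001896 K/W
  R_cellular glass = (1/0.196 − 1/0.297)/(4πk) = 1.735/(4π·0.0493) = 2.801 K/W
  R_cork board = (1/0.297 − 1/0.500)/(4πk) = 1.367/(4π·0.0531) = 2.049 K/W
ΣR = 0.001896 + 2.801 + 2.049 = 4.852 K/W
Q = ΔT/ΣR = (102 K − 293.7 K)/4.852 = -39.5 W
(Negative Q ⇒ heat flows inward; heat gain = 39.5 W.)

Q = 39.5 W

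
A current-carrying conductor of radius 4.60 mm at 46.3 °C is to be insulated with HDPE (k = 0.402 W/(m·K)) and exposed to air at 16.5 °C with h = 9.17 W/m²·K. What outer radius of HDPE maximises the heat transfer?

r_cr = 4.38 cm

For a cylinder, r_cr = k_ins/h = 0.402/9.17 = 0.0438 m = 4.38 cm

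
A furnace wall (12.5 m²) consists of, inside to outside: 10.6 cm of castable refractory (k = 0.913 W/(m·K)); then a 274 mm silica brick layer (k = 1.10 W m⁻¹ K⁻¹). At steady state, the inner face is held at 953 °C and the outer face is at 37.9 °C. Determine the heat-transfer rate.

Q = 31300 W

Series thermal resistances, inner to outer:
  R_castable refractory = L/(kA) = 0.106/(0.913·12.5) = 0.009288 K/W
  R_silica brick = L/(kA) = 0.274/(1.10·12.5) = 0.01993 K/W
ΣR = 0.009288 + 0.01993 = 0.02922 K/W
Q = ΔT/ΣR = (953 °C − 37.9 °C)/0.02922 = 31300 W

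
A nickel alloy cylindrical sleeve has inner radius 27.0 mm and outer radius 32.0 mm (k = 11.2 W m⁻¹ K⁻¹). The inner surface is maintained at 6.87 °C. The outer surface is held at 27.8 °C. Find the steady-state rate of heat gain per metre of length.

Q' = 2πk·ΔT/ln(r₂/r₁) = 2π × 11.2 × 20.93 / ln(0.0320/0.0270) = 8670 W/m

Q' = 8670 W/m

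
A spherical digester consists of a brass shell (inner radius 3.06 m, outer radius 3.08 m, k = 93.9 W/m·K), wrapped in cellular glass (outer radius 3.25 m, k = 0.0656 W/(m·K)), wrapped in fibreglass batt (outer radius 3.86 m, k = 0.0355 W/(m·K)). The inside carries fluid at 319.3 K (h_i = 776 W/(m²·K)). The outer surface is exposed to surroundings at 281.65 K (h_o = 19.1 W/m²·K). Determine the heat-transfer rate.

Q = 290 W

Treat each layer as a resistance in series:
  R_conv,in = 1/(4πr²h) = 1/(4π·3.06²·776) = 1.095×10^-5 K/W
  R_brass = (1/3.06 − 1/3.08)/(4πk) = 0.002122/(4π·93.9) = 1.798×10^-6 K/W
  R_cellular glass = (1/3.08 − 1/3.25)/(4πk) = 0.01698/(4π·0.0656) = 0.02060 K/W
  R_fibreglass batt = (1/3.25 − 1/3.86)/(4πk) = 0.04862/(4π·0.0355) = 0.1090 K/W
  R_conv,out = 1/(4πr²h) = 1/(4π·3.86²·19.1) = 2.796×10^-4 K/W
ΣR = 1.095×10^-5 + 1.798×10^-6 + 0.02060 + 0.1090 + 2.796×10^-4 = 0.1299 K/W
Q = ΔT/ΣR = (319.3 K − 281.65 K)/0.1299 = 290 W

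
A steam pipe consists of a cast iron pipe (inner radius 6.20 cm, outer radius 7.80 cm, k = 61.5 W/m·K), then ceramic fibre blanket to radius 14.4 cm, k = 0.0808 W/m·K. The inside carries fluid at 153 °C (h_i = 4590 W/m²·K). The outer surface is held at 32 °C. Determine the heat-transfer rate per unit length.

Treat each layer as a resistance in series:
  R'_conv,in = 1/(2πr h) = 1/(2π·0.0620·4590) = 5.593×10^-4 m·K/W
  R'_cast iron = ln(0.0780/0.0620)/(2πk) = 0.2296/(2π·61.5) = 5.941×10^-4 m·K/W
  R'_ceramic fibre blanket = ln(0.144/0.0780)/(2πk) = 0.6131/(2π·0.0808) = 1.208 m·K/W
ΣR = 5.593×10^-4 + 5.941×10^-4 + 1.208 = 1.209 m·K/W
Q' = ΔT/ΣR = (153 °C − 32 °C)/1.209 = 100 W/m

Q' = 100 W/m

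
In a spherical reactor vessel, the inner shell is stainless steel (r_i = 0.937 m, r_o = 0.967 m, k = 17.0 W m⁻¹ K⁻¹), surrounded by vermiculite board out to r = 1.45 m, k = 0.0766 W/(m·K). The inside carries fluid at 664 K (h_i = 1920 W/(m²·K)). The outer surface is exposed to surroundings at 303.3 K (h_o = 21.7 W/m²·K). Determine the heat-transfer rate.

Q = 1000 W

Resistance network (inner→outer):
  R_conv,in = 1/(4πr²h) = 1/(4π·0.937²·1920) = 4.721×10^-5 K/W
  R_stainless steel = (1/0.937 − 1/0.967)/(4πk) = 0.03311/(4π·17.0) = 1.550×10^-4 K/W
  R_vermiculite board = (1/0.967 − 1/1.45)/(4πk) = 0.3445/(4π·0.0766) = 0.3579 K/W
  R_conv,out = 1/(4πr²h) = 1/(4π·1.45²·21.7) = 0.001744 K/W
ΣR = 4.721×10^-5 + 1.550×10^-4 + 0.3579 + 0.001744 = 0.3598 K/W
Q = ΔT/ΣR = (664 K − 303.3 K)/0.3598 = 1000 W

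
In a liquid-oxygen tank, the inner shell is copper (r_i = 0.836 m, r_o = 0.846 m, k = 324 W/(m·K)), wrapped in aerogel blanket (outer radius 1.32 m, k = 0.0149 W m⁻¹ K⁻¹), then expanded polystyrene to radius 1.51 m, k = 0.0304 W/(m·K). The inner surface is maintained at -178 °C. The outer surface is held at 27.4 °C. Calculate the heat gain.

Q = 81.6 W

Series thermal resistances, inner to outer:
  R_copper = (1/0.836 − 1/0.846)/(4πk) = 0.01414/(4π·324) = 3.473×10^-6 K/W
  R_aerogel blanket = (1/0.846 − 1/1.32)/(4πk) = 0.4245/(4π·0.0149) = 2.267 K/W
  R_expanded polystyrene = (1/1.32 − 1/1.51)/(4πk) = 0.09532/(4π·0.0304) = 0.2495 K/W
ΣR = 3.473×10^-6 + 2.267 + 0.2495 = 2.517 K/W
Q = ΔT/ΣR = (-178 °C − 27.4 °C)/2.517 = -81.6 W
(Negative Q ⇒ heat flows inward; heat gain = 81.6 W.)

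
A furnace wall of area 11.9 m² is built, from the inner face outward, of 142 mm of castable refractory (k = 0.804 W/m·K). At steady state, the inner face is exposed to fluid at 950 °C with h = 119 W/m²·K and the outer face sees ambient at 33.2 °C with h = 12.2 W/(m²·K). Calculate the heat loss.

Q = 40.9 kW

Series thermal resistances, inner to outer:
  R_conv,in = 1/(hA) = 1/(119·11.9) = 7.062×10^-4 K/W
  R_castable refractory = L/(kA) = 0.142/(0.804·11.9) = 0.01484 K/W
  R_conv,out = 1/(hA) = 1/(12.2·11.9) = 0.006888 K/W
ΣR = 7.062×10^-4 + 0.01484 + 0.006888 = 0.02243 K/W
Q = ΔT/ΣR = (950 °C − 33.2 °C)/0.02243 = 40900 W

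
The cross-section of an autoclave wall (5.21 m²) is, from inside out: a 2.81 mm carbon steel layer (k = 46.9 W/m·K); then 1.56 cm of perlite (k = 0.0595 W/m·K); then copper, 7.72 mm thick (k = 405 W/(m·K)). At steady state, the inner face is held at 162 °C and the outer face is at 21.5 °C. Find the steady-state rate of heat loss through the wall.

Q = 2790 W

Treat each layer as a resistance in series:
  R_carbon steel = L/(kA) = 0.00281/(46.9·5.21) = 1.150×10^-5 K/W
  R_perlite = L/(kA) = 0.0156/(0.0595·5.21) = 0.05032 K/W
  R_copper = L/(kA) = 0.00772/(405·5.21) = 3.659×10^-6 K/W
ΣR = 1.150×10^-5 + 0.05032 + 3.659×10^-6 = 0.05034 K/W
Q = ΔT/ΣR = (162 °C − 21.5 °C)/0.05034 = 2790 W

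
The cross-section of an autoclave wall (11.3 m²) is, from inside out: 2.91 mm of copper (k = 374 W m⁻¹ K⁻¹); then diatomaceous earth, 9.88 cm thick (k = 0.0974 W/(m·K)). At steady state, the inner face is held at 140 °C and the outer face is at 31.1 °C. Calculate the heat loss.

Q = 1210 W

Resistance network (inner→outer):
  R_copper = L/(kA) = 0.00291/(374·11.3) = 6.886×10^-7 K/W
  R_diatomaceous earth = L/(kA) = 0.0988/(0.0974·11.3) = 0.08977 K/W
ΣR = 6.886×10^-7 + 0.08977 = 0.08977 K/W
Q = ΔT/ΣR = (140 °C − 31.1 °C)/0.08977 = 1210 W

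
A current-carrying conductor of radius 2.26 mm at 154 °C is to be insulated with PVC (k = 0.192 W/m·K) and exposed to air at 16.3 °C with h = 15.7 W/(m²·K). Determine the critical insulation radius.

r_cr = 1.22 cm

For a cylinder, r_cr = k_ins/h = 0.192/15.7 = 0.0122 m = 1.22 cm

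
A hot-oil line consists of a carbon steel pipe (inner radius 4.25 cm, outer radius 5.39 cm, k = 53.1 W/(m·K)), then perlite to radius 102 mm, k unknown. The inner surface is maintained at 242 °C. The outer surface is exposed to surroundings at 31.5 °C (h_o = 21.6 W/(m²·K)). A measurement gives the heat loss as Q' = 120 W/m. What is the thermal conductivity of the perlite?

ΣR = ΔT/Q' = |242 − 31.5|/120 = 1.754 m·K/W
Known resistances:
  R'_carbon steel = ln(0.0539/0.0425)/(2πk) = 0.2376/(2π·53.1) = 7.122×10^-4 m·K/W
  R'_conv,out = 1/(2πr h) = 1/(2π·0.102·21.6) = 0.07224 m·K/W
R_perlite = ΣR − ΣR_known = 1.754 − 0.07295 = 1.681 m·K/W
ln(r₂/r₁)/(2πk) = 1.681 ⇒ k = 0.6378/(2π·1.681) = 0.0604 W/m·K

k = 0.0604 W/m·K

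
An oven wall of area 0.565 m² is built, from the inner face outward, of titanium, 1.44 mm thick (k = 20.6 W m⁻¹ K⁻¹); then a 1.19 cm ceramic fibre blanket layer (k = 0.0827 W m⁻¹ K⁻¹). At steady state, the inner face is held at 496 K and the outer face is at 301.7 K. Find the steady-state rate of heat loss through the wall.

Treat each layer as a resistance in series:
  R_titanium = L/(kA) = 0.00144/(20.6·0.565) = 1.237×10^-4 K/W
  R_ceramic fibre blanket = L/(kA) = 0.0119/(0.0827·0.565) = 0.2547 K/W
ΣR = 1.237×10^-4 + 0.2547 = 0.2548 K/W
Q = ΔT/ΣR = (496 K − 301.7 K)/0.2548 = 763 W

Q = 763 W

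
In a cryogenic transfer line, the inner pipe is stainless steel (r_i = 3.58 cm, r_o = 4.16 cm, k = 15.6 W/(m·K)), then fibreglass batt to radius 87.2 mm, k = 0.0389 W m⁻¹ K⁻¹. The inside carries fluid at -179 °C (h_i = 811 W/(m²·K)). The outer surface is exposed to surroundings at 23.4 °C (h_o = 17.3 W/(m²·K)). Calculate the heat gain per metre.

Q' = 64.4 W/m

Series thermal resistances, inner to outer:
  R'_conv,in = 1/(2πr h) = 1/(2π·0.0358·811) = 0.005482 m·K/W
  R'_stainless steel = ln(0.0416/0.0358)/(2πk) = 0.1502/(2π·15.6) = 0.001532 m·K/W
  R'_fibreglass batt = ln(0.0872/0.0416)/(2πk) = 0.7401/(2π·0.0389) = 3.028 m·K/W
  R'_conv,out = 1/(2πr h) = 1/(2π·0.0872·17.3) = 0.1055 m·K/W
ΣR = 0.005482 + 0.001532 + 3.028 + 0.1055 = 3.141 m·K/W
Q' = ΔT/ΣR = (-179 °C − 23.4 °C)/3.141 = -64.4 W/m
(Negative Q' ⇒ heat flows inward; heat gain = 64.4 W/m.)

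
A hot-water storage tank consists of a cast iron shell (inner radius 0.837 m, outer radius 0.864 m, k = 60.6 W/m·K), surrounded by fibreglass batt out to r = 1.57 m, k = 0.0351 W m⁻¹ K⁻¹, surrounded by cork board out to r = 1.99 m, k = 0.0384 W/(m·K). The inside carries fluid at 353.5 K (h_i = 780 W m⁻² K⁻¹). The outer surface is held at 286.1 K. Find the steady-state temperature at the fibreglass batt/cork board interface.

T = 299.0 K

Series thermal resistances, inner to outer:
  R_conv,in = 1/(4πr²h) = 1/(4π·0.837²·780) = 1.456×10^-4 K/W
  R_cast iron = (1/0.837 − 1/0.864)/(4πk) = 0.03734/(4π·60.6) = 4.903×10^-5 K/W
  R_fibreglass batt = (1/0.864 − 1/1.57)/(4πk) = 0.5205/(4π·0.0351) = 1.180 K/W
  R_cork board = (1/1.57 − 1/1.99)/(4πk) = 0.1344/(4π·0.0384) = 0.2786 K/W
ΣR = 1.456×10^-4 + 4.903×10^-5 + 1.180 + 0.2786 = 1.459 K/W
Q = ΔT/ΣR = (353.5 K − 286.1 K)/1.459 = 46.20 W
From the inner boundary to the fibreglass batt/cork board interface, ΣR_partial = 1.180 K/W.
T_interface = T_in − Q·ΣR_partial = 353.5 K − (46.20)(1.180) = 299.0 K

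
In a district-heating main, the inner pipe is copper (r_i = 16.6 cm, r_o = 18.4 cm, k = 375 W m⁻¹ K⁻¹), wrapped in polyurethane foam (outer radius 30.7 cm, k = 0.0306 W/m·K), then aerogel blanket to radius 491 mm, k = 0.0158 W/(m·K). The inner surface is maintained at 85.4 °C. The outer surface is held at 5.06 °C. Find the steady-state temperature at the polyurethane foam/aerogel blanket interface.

T = 56.5 °C

Resistance network (inner→outer):
  R'_copper = ln(0.184/0.166)/(2πk) = 0.1029/(2π·375) = 4.369×10^-5 m·K/W
  R'_polyurethane foam = ln(0.307/0.184)/(2πk) = 0.5119/(2π·0.0306) = 2.663 m·K/W
  R'_aerogel blanket = ln(0.491/0.307)/(2πk) = 0.4696/(2π·0.0158) = 4.730 m·K/W
ΣR = 4.369×10^-5 + 2.663 + 4.730 = 7.393 m·K/W
Q' = ΔT/ΣR = (85.4 °C − 5.06 °C)/7.393 = 10.87 W/m
From the inner boundary to the polyurethane foam/aerogel blanket interface, ΣR_partial = 2.663 m·K/W.
T_interface = T_in − Q'·ΣR_partial = 85.4 °C − (10.87)(2.663) = 56.5 °C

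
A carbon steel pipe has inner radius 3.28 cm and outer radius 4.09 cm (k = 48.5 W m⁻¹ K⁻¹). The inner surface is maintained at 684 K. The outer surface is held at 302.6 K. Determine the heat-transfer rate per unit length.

Q' = 2πk·ΔT/ln(r₂/r₁) = 2π × 48.5 × 381.4 / ln(0.0409/0.0328) = 5.27×10^5 W/m

Q' = 527 kW/m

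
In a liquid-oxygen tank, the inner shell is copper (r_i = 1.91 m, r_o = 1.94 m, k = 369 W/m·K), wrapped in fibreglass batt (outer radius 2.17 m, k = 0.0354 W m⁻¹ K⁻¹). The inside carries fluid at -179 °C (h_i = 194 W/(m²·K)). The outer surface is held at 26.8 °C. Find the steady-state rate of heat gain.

Treat each layer as a resistance in series:
  R_conv,in = 1/(4πr²h) = 1/(4π·1.91²·194) = 1.124×10^-4 K/W
  R_copper = (1/1.91 − 1/1.94)/(4πk) = 0.008096/(4π·369) = 1.746×10^-6 K/W
  R_fibreglass batt = (1/1.94 − 1/2.17)/(4πk) = 0.05463/(4π·0.0354) = 0.1228 K/W
ΣR = 1.124×10^-4 + 1.746×10^-6 + 0.1228 = 0.1229 K/W
Q = ΔT/ΣR = (-179 °C − 26.8 °C)/0.1229 = -1670 W
(Negative Q ⇒ heat flows inward; heat gain = 1670 W.)

Q = 1670 W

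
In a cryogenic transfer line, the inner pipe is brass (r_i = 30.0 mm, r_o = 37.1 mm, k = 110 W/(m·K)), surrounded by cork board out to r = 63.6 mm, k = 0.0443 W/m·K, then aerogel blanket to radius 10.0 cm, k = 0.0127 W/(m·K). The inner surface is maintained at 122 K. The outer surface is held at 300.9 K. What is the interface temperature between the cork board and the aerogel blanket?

Series thermal resistances, inner to outer:
  R'_brass = ln(0.0371/0.0300)/(2πk) = 0.2124/(2π·110) = 3.073×10^-4 m·K/W
  R'_cork board = ln(0.0636/0.0371)/(2πk) = 0.5390/(2π·0.0443) = 1.936 m·K/W
  R'_aerogel blanket = ln(0.100/0.0636)/(2πk) = 0.4526/(2π·0.0127) = 5.671 m·K/W
ΣR = 3.073×10^-4 + 1.936 + 5.671 = 7.607 m·K/W
Q' = ΔT/ΣR = (122 K − 300.9 K)/7.607 = -23.52 W/m
From the inner boundary to the cork board/aerogel blanket interface, ΣR_partial = 1.936 m·K/W.
T_interface = T_in − Q'·ΣR_partial = 122 K − (-23.52)(1.936) = 168 K

T = 168 K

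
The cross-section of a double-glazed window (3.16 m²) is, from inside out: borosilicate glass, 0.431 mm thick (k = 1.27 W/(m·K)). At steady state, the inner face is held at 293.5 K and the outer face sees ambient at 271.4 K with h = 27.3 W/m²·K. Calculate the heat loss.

Series thermal resistances, inner to outer:
  R_borosilicate glass = L/(kA) = 4.31×10^-4/(1.27·3.16) = 1.074×10^-4 K/W
  R_conv,out = 1/(hA) = 1/(27.3·3.16) = 0.01159 K/W
ΣR = 1.074×10^-4 + 0.01159 = 0.01170 K/W
Q = ΔT/ΣR = (293.5 K − 271.4 K)/0.01170 = 1890 W

Q = 1890 W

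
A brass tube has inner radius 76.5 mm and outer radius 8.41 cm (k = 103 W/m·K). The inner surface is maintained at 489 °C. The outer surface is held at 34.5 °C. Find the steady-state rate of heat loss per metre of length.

Q' = 2πk·ΔT/ln(r₂/r₁) = 2π × 103 × 454.5 / ln(0.0841/0.0765) = 3.11×10^6 W/m

Q' = 3110 kW/m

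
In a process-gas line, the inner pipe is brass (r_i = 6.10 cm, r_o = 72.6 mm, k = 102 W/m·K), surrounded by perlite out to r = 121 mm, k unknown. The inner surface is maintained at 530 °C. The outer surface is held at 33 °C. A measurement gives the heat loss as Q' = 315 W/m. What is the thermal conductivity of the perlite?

ΣR = ΔT/Q' = |530 − 33|/315 = 1.578 m·K/W
Known resistances:
  R'_brass = ln(0.0726/0.0610)/(2πk) = 0.1741/(2π·102) = 2.716×10^-4 m·K/W
R_perlite = ΣR − ΣR_known = 1.578 − 2.716×10^-4 = 1.578 m·K/W
ln(r₂/r₁)/(2πk) = 1.578 ⇒ k = 0.5108/(2π·1.578) = 0.0515 W/m·K

k = 0.0515 W/m·K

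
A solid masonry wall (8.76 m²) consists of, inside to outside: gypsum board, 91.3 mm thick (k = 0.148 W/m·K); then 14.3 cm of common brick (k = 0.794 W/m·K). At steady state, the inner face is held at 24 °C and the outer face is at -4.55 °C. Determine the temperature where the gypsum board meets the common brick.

T = 1.90 °C

Series thermal resistances, inner to outer:
  R_gypsum board = L/(kA) = 0.0913/(0.148·8.76) = 0.07042 K/W
  R_common brick = L/(kA) = 0.143/(0.794·8.76) = 0.02056 K/W
ΣR = 0.07042 + 0.02056 = 0.09098 K/W
Q = ΔT/ΣR = (24 °C − -4.55 °C)/0.09098 = 313.8 W
From the inner boundary to the gypsum board/common brick interface, ΣR_partial = 0.07042 K/W.
T_interface = T_in − Q·ΣR_partial = 24 °C − (313.8)(0.07042) = 1.90 °C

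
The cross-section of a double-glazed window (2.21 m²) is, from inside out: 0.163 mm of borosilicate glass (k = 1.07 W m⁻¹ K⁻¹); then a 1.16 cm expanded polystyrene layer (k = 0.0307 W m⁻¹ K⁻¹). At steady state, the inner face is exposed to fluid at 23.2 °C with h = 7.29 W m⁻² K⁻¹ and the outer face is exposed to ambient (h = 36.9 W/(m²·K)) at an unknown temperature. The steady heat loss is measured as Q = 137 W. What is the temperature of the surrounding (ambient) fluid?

Sum the resistances:
  R_conv,in = 1/(hA) = 1/(7.29·2.21) = 0.06207 K/W
  R_borosilicate glass = L/(kA) = 1.63×10^-4/(1.07·2.21) = 6.893×10^-5 K/W
  R_expanded polystyrene = L/(kA) = 0.0116/(0.0307·2.21) = 0.1710 K/W
  R_conv,out = 1/(hA) = 1/(36.9·2.21) = 0.01226 K/W
ΣR = 0.2454 K/W
ΔT = Q·ΣR = 137 × 0.2454 = 33.62 K
Heat flows outward, so T_out = T_in − ΔT = 23.2 − 33.62 = -10.4 °C

T_out = -10.4 °C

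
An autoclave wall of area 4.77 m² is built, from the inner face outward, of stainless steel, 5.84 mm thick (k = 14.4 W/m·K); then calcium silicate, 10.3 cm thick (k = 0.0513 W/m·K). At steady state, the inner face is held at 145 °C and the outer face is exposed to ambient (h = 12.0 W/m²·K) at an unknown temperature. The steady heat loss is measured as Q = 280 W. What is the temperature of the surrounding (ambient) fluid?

Sum the resistances:
  R_stainless steel = L/(kA) = 0.00584/(14.4·4.77) = 8.502×10^-5 K/W
  R_calcium silicate = L/(kA) = 0.103/(0.0513·4.77) = 0.4209 K/W
  R_conv,out = 1/(hA) = 1/(12.0·4.77) = 0.01747 K/W
ΣR = 0.4385 K/W
ΔT = Q·ΣR = 280 × 0.4385 = 122.8 K
Heat flows outward, so T_out = T_in − ΔT = 145 − 122.8 = 22.2 °C

T_out = 22.2 °C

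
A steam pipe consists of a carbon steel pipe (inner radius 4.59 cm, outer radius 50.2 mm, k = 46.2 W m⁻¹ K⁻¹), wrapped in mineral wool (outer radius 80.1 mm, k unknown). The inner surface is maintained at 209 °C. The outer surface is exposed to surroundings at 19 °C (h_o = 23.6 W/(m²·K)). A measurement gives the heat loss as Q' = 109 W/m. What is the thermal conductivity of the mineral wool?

k = 0.0448 W/m·K

ΣR = ΔT/Q' = |209 − 19|/109 = 1.743 m·K/W
Known resistances:
  R'_carbon steel = ln(0.0502/0.0459)/(2πk) = 0.08955/(2π·46.2) = 3.085×10^-4 m·K/W
  R'_conv,out = 1/(2πr h) = 1/(2π·0.0801·23.6) = 0.08419 m·K/W
R_mineral wool = ΣR − ΣR_known = 1.743 − 0.08450 = 1.659 m·K/W
ln(r₂/r₁)/(2πk) = 1.659 ⇒ k = 0.4673/(2π·1.659) = 0.0448 W/m·K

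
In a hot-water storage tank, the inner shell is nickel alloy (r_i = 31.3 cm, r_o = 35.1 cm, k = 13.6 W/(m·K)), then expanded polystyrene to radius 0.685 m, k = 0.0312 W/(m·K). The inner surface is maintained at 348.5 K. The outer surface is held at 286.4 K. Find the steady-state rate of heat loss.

Series thermal resistances, inner to outer:
  R_nickel alloy = (1/0.313 − 1/0.351)/(4πk) = 0.3459/(4π·13.6) = 0.002024 K/W
  R_expanded polystyrene = (1/0.351 − 1/0.685)/(4πk) = 1.389/(4π·0.0312) = 3.543 K/W
ΣR = 0.002024 + 3.543 = 3.545 K/W
Q = ΔT/ΣR = (348.5 K − 286.4 K)/3.545 = 17.5 W

Q = 17.5 W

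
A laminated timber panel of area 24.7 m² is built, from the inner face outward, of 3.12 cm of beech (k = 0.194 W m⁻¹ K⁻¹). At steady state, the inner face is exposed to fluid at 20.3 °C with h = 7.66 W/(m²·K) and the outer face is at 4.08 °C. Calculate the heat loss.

Treat each layer as a resistance in series:
  R_conv,in = 1/(hA) = 1/(7.66·24.7) = 0.005285 K/W
  R_beech = L/(kA) = 0.0312/(0.194·24.7) = 0.006511 K/W
ΣR = 0.005285 + 0.006511 = 0.01180 K/W
Q = ΔT/ΣR = (20.3 °C − 4.08 °C)/0.01180 = 1370 W

Q = 1370 W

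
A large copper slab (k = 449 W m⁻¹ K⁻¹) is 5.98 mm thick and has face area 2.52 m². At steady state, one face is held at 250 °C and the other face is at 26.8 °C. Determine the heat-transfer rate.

Q = 4.22×10^7 W

Q = kA·ΔT/L = 449 × 2.52 × |250 °C − 26.8 °C| / 0.00598 = 4.22×10^7 W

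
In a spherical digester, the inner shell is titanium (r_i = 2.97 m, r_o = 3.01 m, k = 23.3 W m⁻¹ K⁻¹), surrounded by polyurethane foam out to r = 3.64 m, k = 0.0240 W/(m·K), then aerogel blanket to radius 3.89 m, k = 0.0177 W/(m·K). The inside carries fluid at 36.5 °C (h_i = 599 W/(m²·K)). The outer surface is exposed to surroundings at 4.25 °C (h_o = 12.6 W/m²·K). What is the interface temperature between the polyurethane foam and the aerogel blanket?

T = 13.8 °C

Series thermal resistances, inner to outer:
  R_conv,in = 1/(4πr²h) = 1/(4π·2.97²·599) = 1.506×10^-5 K/W
  R_titanium = (1/2.97 − 1/3.01)/(4πk) = 0.004474/(4π·23.3) = 1.528×10^-5 K/W
  R_polyurethane foam = (1/3.01 − 1/3.64)/(4πk) = 0.05750/(4π·0.0240) = 0.1907 K/W
  R_aerogel blanket = (1/3.64 − 1/3.89)/(4πk) = 0.01766/(4π·0.0177) = 0.07938 K/W
  R_conv,out = 1/(4πr²h) = 1/(4π·3.89²·12.6) = 4.174×10^-4 K/W
ΣR = 1.506×10^-5 + 1.528×10^-5 + 0.1907 + 0.07938 + 4.174×10^-4 = 0.2705 K/W
Q = ΔT/ΣR = (36.5 °C − 4.25 °C)/0.2705 = 119.2 W
From the inner boundary to the polyurethane foam/aerogel blanket interface, ΣR_partial = 0.1907 K/W.
T_interface = T_in − Q·ΣR_partial = 36.5 °C − (119.2)(0.1907) = 13.8 °C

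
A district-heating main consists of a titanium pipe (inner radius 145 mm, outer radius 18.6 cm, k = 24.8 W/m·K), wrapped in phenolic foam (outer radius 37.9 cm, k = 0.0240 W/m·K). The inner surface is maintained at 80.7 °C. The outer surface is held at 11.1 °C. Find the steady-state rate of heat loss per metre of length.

Q' = 14.7 W/m

Series thermal resistances, inner to outer:
  R'_titanium = ln(0.186/0.145)/(2πk) = 0.2490/(2π·24.8) = 0.001598 m·K/W
  R'_phenolic foam = ln(0.379/0.186)/(2πk) = 0.7118/(2π·0.0240) = 4.720 m·K/W
ΣR = 0.001598 + 4.720 = 4.722 m·K/W
Q' = ΔT/ΣR = (80.7 °C − 11.1 °C)/4.722 = 14.7 W/m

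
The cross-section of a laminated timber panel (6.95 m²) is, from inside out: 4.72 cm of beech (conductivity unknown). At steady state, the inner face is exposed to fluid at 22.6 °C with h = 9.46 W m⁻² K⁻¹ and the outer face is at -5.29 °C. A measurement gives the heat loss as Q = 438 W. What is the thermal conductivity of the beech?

k = 0.140 W/m·K

ΣR = ΔT/Q = |22.6 − -5.29|/438 = 0.06368 K/W
Known resistances:
  R_conv,in = 1/(hA) = 1/(9.46·6.95) = 0.01521 K/W
R_beech = ΣR − ΣR_known = 0.06368 − 0.01521 = 0.04847 K/W
L/(kA) = 0.04847 ⇒ k = 0.0472/(0.04847·6.95) = 0.140 W/m·K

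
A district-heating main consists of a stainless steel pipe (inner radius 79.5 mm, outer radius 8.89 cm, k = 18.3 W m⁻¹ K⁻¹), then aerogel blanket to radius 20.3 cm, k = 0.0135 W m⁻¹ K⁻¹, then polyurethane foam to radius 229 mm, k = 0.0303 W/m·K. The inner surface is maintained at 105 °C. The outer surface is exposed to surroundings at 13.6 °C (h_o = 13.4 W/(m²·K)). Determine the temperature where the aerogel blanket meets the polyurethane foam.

T = 19.6 °C

Resistance network (inner→outer):
  R'_stainless steel = ln(0.0889/0.0795)/(2πk) = 0.1118/(2π·18.3) = 9.719×10^-4 m·K/W
  R'_aerogel blanket = ln(0.203/0.0889)/(2πk) = 0.8257/(2π·0.0135) = 9.734 m·K/W
  R'_polyurethane foam = ln(0.229/0.203)/(2πk) = 0.1205/(2π·0.0303) = 0.6330 m·K/W
  R'_conv,out = 1/(2πr h) = 1/(2π·0.229·13.4) = 0.05187 m·K/W
ΣR = 9.719×10^-4 + 9.734 + 0.6330 + 0.05187 = 10.42 m·K/W
Q' = ΔT/ΣR = (105 °C − 13.6 °C)/10.42 = 8.772 W/m
From the inner boundary to the aerogel blanket/polyurethane foam interface, ΣR_partial = 9.735 m·K/W.
T_interface = T_in − Q'·ΣR_partial = 105 °C − (8.772)(9.735) = 19.6 °C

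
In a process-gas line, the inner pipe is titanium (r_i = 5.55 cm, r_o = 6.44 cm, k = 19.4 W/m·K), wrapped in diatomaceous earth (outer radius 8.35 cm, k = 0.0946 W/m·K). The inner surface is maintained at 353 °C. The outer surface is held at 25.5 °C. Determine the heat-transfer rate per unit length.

Q' = 747 W/m

Series thermal resistances, inner to outer:
  R'_titanium = ln(0.0644/0.0555)/(2πk) = 0.1487/(2π·19.4) = 0.001220 m·K/W
  R'_diatomaceous earth = ln(0.0835/0.0644)/(2πk) = 0.2597/(2π·0.0946) = 0.4370 m·K/W
ΣR = 0.001220 + 0.4370 = 0.4382 m·K/W
Q' = ΔT/ΣR = (353 °C − 25.5 °C)/0.4382 = 747 W/m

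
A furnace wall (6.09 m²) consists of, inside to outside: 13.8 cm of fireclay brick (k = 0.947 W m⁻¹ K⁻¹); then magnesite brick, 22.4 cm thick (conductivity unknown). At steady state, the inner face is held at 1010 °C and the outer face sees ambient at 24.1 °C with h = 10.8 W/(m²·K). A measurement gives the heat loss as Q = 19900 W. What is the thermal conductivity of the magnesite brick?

k = 3.53 W/m·K

ΣR = ΔT/Q = |1010 − 24.1|/19900 = 0.04954 K/W
Known resistances:
  R_fireclay brick = L/(kA) = 0.138/(0.947·6.09) = 0.02393 K/W
  R_conv,out = 1/(hA) = 1/(10.8·6.09) = 0.01520 K/W
R_magnesite brick = ΣR − ΣR_known = 0.04954 − 0.03913 = 0.01041 K/W
L/(kA) = 0.01041 ⇒ k = 0.224/(0.01041·6.09) = 3.53 W/m·K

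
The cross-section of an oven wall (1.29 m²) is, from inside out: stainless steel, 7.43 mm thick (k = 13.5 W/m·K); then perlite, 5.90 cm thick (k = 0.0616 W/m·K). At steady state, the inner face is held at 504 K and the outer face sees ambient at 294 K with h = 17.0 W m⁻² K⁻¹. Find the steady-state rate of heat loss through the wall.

Q = 266 W

Resistance network (inner→outer):
  R_stainless steel = L/(kA) = 0.00743/(13.5·1.29) = 4.266×10^-4 K/W
  R_perlite = L/(kA) = 0.0590/(0.0616·1.29) = 0.7425 K/W
  R_conv,out = 1/(hA) = 1/(17.0·1.29) = 0.04560 K/W
ΣR = 4.266×10^-4 + 0.7425 + 0.04560 = 0.7885 K/W
Q = ΔT/ΣR = (504 K − 294 K)/0.7885 = 266 W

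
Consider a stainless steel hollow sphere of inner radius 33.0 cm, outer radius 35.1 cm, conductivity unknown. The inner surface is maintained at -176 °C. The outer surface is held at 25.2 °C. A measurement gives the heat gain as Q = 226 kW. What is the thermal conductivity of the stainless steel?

ΣR = ΔT/Q = |-176 − 25.2|/2.26×10^5 = 8.903×10^-4 K/W
(1/r₁−1/r₂)/(4πk) = 8.903×10^-4 ⇒ k = 0.1813/(4π·8.903×10^-4) = 16.2 W/m·K

k = 16.2 W/m·K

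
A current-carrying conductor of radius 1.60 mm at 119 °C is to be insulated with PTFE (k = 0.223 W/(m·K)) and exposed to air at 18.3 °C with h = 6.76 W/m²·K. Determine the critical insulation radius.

r_cr = 3.30 cm

For a cylinder, r_cr = k_ins/h = 0.223/6.76 = 0.0330 m = 3.30 cm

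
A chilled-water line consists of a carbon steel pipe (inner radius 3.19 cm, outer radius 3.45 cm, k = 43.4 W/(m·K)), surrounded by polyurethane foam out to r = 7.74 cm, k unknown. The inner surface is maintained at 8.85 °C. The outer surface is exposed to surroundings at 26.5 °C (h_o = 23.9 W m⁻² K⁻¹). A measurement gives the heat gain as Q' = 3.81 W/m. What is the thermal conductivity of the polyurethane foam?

ΣR = ΔT/Q' = |8.85 − 26.5|/3.81 = 4.633 m·K/W
Known resistances:
  R'_carbon steel = ln(0.0345/0.0319)/(2πk) = 0.07835/(2π·43.4) = 2.873×10^-4 m·K/W
  R'_conv,out = 1/(2πr h) = 1/(2π·0.0774·23.9) = 0.08604 m·K/W
R_polyurethane foam = ΣR − ΣR_known = 4.633 − 0.08633 = 4.547 m·K/W
ln(r₂/r₁)/(2πk) = 4.547 ⇒ k = 0.8080/(2π·4.547) = 0.0283 W/m·K

k = 0.0283 W/m·K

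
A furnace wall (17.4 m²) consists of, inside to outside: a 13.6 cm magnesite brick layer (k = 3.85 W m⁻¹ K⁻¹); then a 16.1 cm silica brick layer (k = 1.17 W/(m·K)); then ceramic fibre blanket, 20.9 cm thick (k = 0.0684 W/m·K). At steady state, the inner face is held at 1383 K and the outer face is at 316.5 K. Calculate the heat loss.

Resistance network (inner→outer):
  R_magnesite brick = L/(kA) = 0.136/(3.85·17.4) = 0.002030 K/W
  R_silica brick = L/(kA) = 0.161/(1.17·17.4) = 0.007908 K/W
  R_ceramic fibre blanket = L/(kA) = 0.209/(0.0684·17.4) = 0.1756 K/W
ΣR = 0.002030 + 0.007908 + 0.1756 = 0.1855 K/W
Q = ΔT/ΣR = (1383 K − 316.5 K)/0.1855 = 5750 W

Q = 5.75 kW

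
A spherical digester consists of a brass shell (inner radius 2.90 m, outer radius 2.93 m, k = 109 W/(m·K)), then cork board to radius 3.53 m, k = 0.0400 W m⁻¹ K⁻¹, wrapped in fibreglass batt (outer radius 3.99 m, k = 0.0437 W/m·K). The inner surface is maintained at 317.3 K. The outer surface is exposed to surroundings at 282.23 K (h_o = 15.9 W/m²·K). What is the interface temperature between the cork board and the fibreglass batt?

Series thermal resistances, inner to outer:
  R_brass = (1/2.90 − 1/2.93)/(4πk) = 0.003531/(4π·109) = 2.578×10^-6 K/W
  R_cork board = (1/2.93 − 1/3.53)/(4πk) = 0.05801/(4π·0.0400) = 0.1154 K/W
  R_fibreglass batt = (1/3.53 − 1/3.99)/(4πk) = 0.03266/(4π·0.0437) = 0.05947 K/W
  R_conv,out = 1/(4πr²h) = 1/(4π·3.99²·15.9) = 3.144×10^-4 K/W
ΣR = 2.578×10^-6 + 0.1154 + 0.05947 + 3.144×10^-4 = 0.1752 K/W
Q = ΔT/ΣR = (317.3 K − 282.23 K)/0.1752 = 200.2 W
From the inner boundary to the cork board/fibreglass batt interface, ΣR_partial = 0.1154 K/W.
T_interface = T_in − Q·ΣR_partial = 317.3 K − (200.2)(0.1154) = 294.2 K

T = 294.2 K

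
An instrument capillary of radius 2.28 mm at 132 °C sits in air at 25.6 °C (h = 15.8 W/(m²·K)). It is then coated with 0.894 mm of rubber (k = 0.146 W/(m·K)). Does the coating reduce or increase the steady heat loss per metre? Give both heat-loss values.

Critical radius for a cylinder: r_cr = k/h = 0.00924 m = 0.924 cm.
Outer radius after coating: r₂ = 0.00228 + 8.94×10^-4 = 0.003174 m.
Since r₁ < r_cr and r₂ ≤ r_cr, the coating moves toward the maximum at r_cr — heat loss rises.
Bare: R = 1/(2πr₁h) = 4.418 m·K/W; Q = 106.4/4.418 = 24.1 W/m.
Coated: R = R_cond + R_conv = 3.534 m·K/W; Q = 106.4/3.534 = 30.1 W/m.

increases: 24.1 → 30.1 W/m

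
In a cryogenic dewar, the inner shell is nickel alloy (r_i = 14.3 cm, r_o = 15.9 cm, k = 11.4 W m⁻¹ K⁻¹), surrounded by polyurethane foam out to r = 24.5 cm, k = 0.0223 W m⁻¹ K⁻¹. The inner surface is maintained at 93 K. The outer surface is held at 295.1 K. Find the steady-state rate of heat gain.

Q = 25.6 W

Resistance network (inner→outer):
  R_nickel alloy = (1/0.143 − 1/0.159)/(4πk) = 0.7037/(4π·11.4) = 0.004912 K/W
  R_polyurethane foam = (1/0.159 − 1/0.245)/(4πk) = 2.208/(4π·0.0223) = 7.878 K/W
ΣR = 0.004912 + 7.878 = 7.883 K/W
Q = ΔT/ΣR = (93 K − 295.1 K)/7.883 = -25.6 W
(Negative Q ⇒ heat flows inward; heat gain = 25.6 W.)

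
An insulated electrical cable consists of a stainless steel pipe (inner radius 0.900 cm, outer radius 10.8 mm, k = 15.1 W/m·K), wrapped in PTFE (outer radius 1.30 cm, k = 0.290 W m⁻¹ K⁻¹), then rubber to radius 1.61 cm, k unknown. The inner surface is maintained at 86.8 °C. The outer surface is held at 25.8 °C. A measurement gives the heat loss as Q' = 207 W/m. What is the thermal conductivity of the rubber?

k = 0.178 W/m·K

ΣR = ΔT/Q' = |86.8 − 25.8|/207 = 0.2947 m·K/W
Known resistances:
  R'_stainless steel = ln(0.0108/0.00900)/(2πk) = 0.1823/(2π·15.1) = 0.001922 m·K/W
  R'_PTFE = ln(0.0130/0.0108)/(2πk) = 0.1854/(2π·0.290) = 0.1018 m·K/W
R_rubber = ΣR − ΣR_known = 0.2947 − 0.1037 = 0.1910 m·K/W
ln(r₂/r₁)/(2πk) = 0.1910 ⇒ k = 0.2139/(2π·0.1910) = 0.178 W/m·K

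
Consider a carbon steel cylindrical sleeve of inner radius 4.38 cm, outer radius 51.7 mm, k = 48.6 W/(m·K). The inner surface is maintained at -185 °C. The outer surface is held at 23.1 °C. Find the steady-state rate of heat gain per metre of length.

Q' = 383 kW/m

Q' = 2πk·ΔT/ln(r₂/r₁) = 2π × 48.6 × 208.1 / ln(0.0517/0.0438) = 3.83×10^5 W/m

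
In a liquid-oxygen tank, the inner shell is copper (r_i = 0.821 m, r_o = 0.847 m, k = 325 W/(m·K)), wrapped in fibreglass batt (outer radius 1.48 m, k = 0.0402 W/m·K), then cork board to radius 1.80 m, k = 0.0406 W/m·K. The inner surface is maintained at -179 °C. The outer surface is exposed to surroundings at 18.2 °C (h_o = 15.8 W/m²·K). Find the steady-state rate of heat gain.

Series thermal resistances, inner to outer:
  R_copper = (1/0.821 − 1/0.847)/(4πk) = 0.03739/(4π·325) = 9.155×10^-6 K/W
  R_fibreglass batt = (1/0.847 − 1/1.48)/(4πk) = 0.5050/(4π·0.0402) = 0.9996 K/W
  R_cork board = (1/1.48 − 1/1.80)/(4πk) = 0.1201/(4π·0.0406) = 0.2354 K/W
  R_conv,out = 1/(4πr²h) = 1/(4π·1.80²·15.8) = 0.001554 K/W
ΣR = 9.155×10^-6 + 0.9996 + 0.2354 + 0.001554 = 1.237 K/W
Q = ΔT/ΣR = (-179 °C − 18.2 °C)/1.237 = -159 W
(Negative Q ⇒ heat flows inward; heat gain = 159 W.)

Q = 159 W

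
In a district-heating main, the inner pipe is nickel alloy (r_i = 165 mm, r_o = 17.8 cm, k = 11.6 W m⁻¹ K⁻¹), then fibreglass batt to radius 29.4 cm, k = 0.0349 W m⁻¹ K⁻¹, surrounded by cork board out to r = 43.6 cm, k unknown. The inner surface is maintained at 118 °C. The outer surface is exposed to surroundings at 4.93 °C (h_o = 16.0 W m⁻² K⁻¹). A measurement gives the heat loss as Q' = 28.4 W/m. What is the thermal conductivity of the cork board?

ΣR = ΔT/Q' = |118 − 4.93|/28.4 = 3.981 m·K/W
Known resistances:
  R'_nickel alloy = ln(0.178/0.165)/(2πk) = 0.07584/(2π·11.6) = 0.001041 m·K/W
  R'_fibreglass batt = ln(0.294/0.178)/(2πk) = 0.5018/(2π·0.0349) = 2.288 m·K/W
  R'_conv,out = 1/(2πr h) = 1/(2π·0.436·16.0) = 0.02281 m·K/W
R_cork board = ΣR − ΣR_known = 3.981 − 2.312 = 1.669 m·K/W
ln(r₂/r₁)/(2πk) = 1.669 ⇒ k = 0.3941/(2π·1.669) = 0.0376 W/m·K

k = 0.0376 W/m·K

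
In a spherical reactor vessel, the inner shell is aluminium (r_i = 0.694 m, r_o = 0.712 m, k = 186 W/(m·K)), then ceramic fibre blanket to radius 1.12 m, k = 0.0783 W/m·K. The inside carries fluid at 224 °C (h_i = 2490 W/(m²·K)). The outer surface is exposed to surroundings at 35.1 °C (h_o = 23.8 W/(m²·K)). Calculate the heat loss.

Q = 361 W

Treat each layer as a resistance in series:
  R_conv,in = 1/(4πr²h) = 1/(4π·0.694²·2490) = 6.635×10^-5 K/W
  R_aluminium = (1/0.694 − 1/0.712)/(4πk) = 0.03643/(4π·186) = 1.559×10^-5 K/W
  R_ceramic fibre blanket = (1/0.712 − 1/1.12)/(4πk) = 0.5116/(4π·0.0783) = 0.5200 K/W
  R_conv,out = 1/(4πr²h) = 1/(4π·1.12²·23.8) = 0.002665 K/W
ΣR = 6.635×10^-5 + 1.559×10^-5 + 0.5200 + 0.002665 = 0.5227 K/W
Q = ΔT/ΣR = (224 °C − 35.1 °C)/0.5227 = 361 W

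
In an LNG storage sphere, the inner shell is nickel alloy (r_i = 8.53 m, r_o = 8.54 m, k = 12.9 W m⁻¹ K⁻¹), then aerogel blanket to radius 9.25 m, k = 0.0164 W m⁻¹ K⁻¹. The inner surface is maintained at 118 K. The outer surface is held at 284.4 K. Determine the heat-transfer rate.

Q = 3.82 kW

Resistance network (inner→outer):
  R_nickel alloy = (1/8.53 − 1/8.54)/(4πk) = 1.373×10^-4/(4π·12.9) = 8.468×10^-7 K/W
  R_aerogel blanket = (1/8.54 − 1/9.25)/(4πk) = 0.008988/(4π·0.0164) = 0.04361 K/W
ΣR = 8.468×10^-7 + 0.04361 = 0.04361 K/W
Q = ΔT/ΣR = (118 K − 284.4 K)/0.04361 = -3820 W
(Negative Q ⇒ heat flows inward; heat gain = 3820 W.)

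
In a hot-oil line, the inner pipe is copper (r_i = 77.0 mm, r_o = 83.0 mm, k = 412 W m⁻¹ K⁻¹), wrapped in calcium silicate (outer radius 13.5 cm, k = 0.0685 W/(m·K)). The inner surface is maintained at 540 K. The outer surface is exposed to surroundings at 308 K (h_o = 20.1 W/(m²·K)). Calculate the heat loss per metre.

Q' = 195 W/m

Series thermal resistances, inner to outer:
  R'_copper = ln(0.0830/0.0770)/(2πk) = 0.07504/(2π·412) = 2.899×10^-5 m·K/W
  R'_calcium silicate = ln(0.135/0.0830)/(2πk) = 0.4864/(2π·0.0685) = 1.130 m·K/W
  R'_conv,out = 1/(2πr h) = 1/(2π·0.135·20.1) = 0.05865 m·K/W
ΣR = 2.899×10^-5 + 1.130 + 0.05865 = 1.189 m·K/W
Q' = ΔT/ΣR = (540 K − 308 K)/1.189 = 195 W/m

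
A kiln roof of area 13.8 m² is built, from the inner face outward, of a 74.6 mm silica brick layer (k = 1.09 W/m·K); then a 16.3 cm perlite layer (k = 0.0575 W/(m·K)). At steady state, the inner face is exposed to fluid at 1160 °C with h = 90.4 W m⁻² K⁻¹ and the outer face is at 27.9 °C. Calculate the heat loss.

Q = 5.36 kW

Treat each layer as a resistance in series:
  R_conv,in = 1/(hA) = 1/(90.4·13.8) = 8.016×10^-4 K/W
  R_silica brick = L/(kA) = 0.0746/(1.09·13.8) = 0.004959 K/W
  R_perlite = L/(kA) = 0.163/(0.0575·13.8) = 0.2054 K/W
ΣR = 8.016×10^-4 + 0.004959 + 0.2054 = 0.2112 K/W
Q = ΔT/ΣR = (1160 °C − 27.9 °C)/0.2112 = 5360 W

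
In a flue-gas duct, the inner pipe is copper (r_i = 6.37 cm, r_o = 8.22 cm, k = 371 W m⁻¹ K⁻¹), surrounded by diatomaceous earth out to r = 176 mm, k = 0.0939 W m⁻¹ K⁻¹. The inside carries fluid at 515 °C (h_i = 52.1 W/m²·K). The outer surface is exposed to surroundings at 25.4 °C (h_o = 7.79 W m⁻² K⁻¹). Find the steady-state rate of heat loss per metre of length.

Series thermal resistances, inner to outer:
  R'_conv,in = 1/(2πr h) = 1/(2π·0.0637·52.1) = 0.04796 m·K/W
  R'_copper = ln(0.0822/0.0637)/(2πk) = 0.2550/(2π·371) = 1.094×10^-4 m·K/W
  R'_diatomaceous earth = ln(0.176/0.0822)/(2πk) = 0.7613/(2π·0.0939) = 1.290 m·K/W
  R'_conv,out = 1/(2πr h) = 1/(2π·0.176·7.79) = 0.1161 m·K/W
ΣR = 0.04796 + 1.094×10^-4 + 1.290 + 0.1161 = 1.454 m·K/W
Q' = ΔT/ΣR = (515 °C − 25.4 °C)/1.454 = 337 W/m

Q' = 337 W/m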